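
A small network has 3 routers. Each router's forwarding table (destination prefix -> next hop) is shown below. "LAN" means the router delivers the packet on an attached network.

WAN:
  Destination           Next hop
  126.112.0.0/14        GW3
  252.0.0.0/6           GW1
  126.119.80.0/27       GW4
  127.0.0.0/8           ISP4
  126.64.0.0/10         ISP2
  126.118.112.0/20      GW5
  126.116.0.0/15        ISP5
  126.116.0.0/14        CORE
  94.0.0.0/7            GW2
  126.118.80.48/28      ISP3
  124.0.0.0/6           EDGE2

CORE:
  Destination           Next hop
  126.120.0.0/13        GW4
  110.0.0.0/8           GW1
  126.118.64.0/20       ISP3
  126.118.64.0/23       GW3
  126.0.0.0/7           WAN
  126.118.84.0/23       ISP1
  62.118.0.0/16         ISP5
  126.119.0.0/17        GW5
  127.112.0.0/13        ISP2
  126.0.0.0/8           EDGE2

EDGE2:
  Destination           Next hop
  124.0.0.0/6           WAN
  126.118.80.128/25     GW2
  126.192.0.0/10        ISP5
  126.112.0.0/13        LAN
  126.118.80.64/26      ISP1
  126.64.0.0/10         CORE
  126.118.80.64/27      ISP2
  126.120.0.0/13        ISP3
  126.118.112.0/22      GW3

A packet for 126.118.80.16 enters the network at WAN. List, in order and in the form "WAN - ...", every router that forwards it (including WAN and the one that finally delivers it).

WAN - CORE - EDGE2

At WAN: longest match for 126.118.80.16 is 126.116.0.0/14 -> CORE
At CORE: longest match for 126.118.80.16 is 126.0.0.0/8 -> EDGE2
At EDGE2: longest match for 126.118.80.16 is 126.112.0.0/13 -> LAN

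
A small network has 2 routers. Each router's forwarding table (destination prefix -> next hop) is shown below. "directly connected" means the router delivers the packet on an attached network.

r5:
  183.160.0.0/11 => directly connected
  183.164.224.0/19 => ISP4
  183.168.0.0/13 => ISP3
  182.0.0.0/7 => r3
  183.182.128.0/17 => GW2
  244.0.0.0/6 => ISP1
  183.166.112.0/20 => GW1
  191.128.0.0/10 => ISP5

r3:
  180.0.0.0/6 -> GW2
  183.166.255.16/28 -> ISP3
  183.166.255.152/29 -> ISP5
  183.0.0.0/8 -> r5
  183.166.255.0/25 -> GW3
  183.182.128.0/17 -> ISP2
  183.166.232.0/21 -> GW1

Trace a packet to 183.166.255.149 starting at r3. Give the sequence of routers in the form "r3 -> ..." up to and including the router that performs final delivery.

At r3: longest match for 183.166.255.149 is 183.0.0.0/8 -> r5
At r5: longest match for 183.166.255.149 is 183.160.0.0/11 -> directly connected

r3 -> r5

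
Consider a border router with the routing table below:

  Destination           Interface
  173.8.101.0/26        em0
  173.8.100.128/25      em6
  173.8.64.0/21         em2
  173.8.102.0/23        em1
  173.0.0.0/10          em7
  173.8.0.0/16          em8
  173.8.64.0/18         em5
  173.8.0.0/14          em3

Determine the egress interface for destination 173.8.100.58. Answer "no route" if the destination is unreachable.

em5

Routes whose prefix contains 173.8.100.58:
  173.0.0.0/10 (173.0.0.0 - 173.63.255.255) -> em7
  173.8.0.0/14 (173.8.0.0 - 173.11.255.255) -> em3
  173.8.0.0/16 (173.8.0.0 - 173.8.255.255) -> em8
  173.8.64.0/18 (173.8.64.0 - 173.8.127.255) -> em5
More-specific entries that do NOT match:
  173.8.101.0/26 (173.8.101.0 - 173.8.101.63) does not contain 173.8.100.58
  173.8.100.128/25 (173.8.100.128 - 173.8.100.255) does not contain 173.8.100.58
  173.8.102.0/23 (173.8.102.0 - 173.8.103.255) does not contain 173.8.100.58
  173.8.64.0/21 (173.8.64.0 - 173.8.71.255) does not contain 173.8.100.58
Longest matching prefix is /18 -> interface em5.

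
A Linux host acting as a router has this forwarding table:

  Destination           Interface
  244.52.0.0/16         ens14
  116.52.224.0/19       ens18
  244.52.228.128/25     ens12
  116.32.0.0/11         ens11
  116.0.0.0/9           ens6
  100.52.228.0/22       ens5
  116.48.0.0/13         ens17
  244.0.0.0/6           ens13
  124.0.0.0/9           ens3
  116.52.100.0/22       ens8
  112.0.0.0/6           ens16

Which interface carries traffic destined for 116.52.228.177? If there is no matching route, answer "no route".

Routes whose prefix contains 116.52.228.177:
  116.0.0.0/9 (116.0.0.0 - 116.127.255.255) -> ens6
  116.32.0.0/11 (116.32.0.0 - 116.63.255.255) -> ens11
  116.48.0.0/13 (116.48.0.0 - 116.55.255.255) -> ens17
  116.52.224.0/19 (116.52.224.0 - 116.52.255.255) -> ens18
More-specific entries that do NOT match:
  244.52.228.128/25 (244.52.228.128 - 244.52.228.255) does not contain 116.52.228.177
  100.52.228.0/22 (100.52.228.0 - 100.52.231.255) does not contain 116.52.228.177
  116.52.100.0/22 (116.52.100.0 - 116.52.103.255) does not contain 116.52.228.177
Longest matching prefix is /19 -> interface ens18.

ens18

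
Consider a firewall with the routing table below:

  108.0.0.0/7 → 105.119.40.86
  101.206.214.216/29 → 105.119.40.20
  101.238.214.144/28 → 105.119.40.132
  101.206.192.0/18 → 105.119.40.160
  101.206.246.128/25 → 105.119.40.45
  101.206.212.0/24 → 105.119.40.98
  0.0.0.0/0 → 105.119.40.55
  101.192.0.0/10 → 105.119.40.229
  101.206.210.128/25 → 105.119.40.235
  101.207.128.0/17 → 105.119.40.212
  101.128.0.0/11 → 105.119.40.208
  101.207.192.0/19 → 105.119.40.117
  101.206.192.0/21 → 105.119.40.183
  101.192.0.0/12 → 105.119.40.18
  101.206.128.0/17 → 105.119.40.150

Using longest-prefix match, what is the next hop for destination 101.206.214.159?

105.119.40.160

Routes whose prefix contains 101.206.214.159:
  0.0.0.0/0 (default, matches everything) -> 105.119.40.55
  101.192.0.0/10 (101.192.0.0 - 101.255.255.255) -> 105.119.40.229
  101.192.0.0/12 (101.192.0.0 - 101.207.255.255) -> 105.119.40.18
  101.206.128.0/17 (101.206.128.0 - 101.206.255.255) -> 105.119.40.150
  101.206.192.0/18 (101.206.192.0 - 101.206.255.255) -> 105.119.40.160
More-specific entries that do NOT match:
  101.206.214.216/29 (101.206.214.216 - 101.206.214.223) does not contain 101.206.214.159
  101.238.214.144/28 (101.238.214.144 - 101.238.214.159) does not contain 101.206.214.159
  101.206.246.128/25 (101.206.246.128 - 101.206.246.255) does not contain 101.206.214.159
  101.206.210.128/25 (101.206.210.128 - 101.206.210.255) does not contain 101.206.214.159
  101.206.212.0/24 (101.206.212.0 - 101.206.212.255) does not contain 101.206.214.159
  101.206.192.0/21 (101.206.192.0 - 101.206.199.255) does not contain 101.206.214.159
  101.207.192.0/19 (101.207.192.0 - 101.207.223.255) does not contain 101.206.214.159
Longest matching prefix is /18 -> next hop 105.119.40.160.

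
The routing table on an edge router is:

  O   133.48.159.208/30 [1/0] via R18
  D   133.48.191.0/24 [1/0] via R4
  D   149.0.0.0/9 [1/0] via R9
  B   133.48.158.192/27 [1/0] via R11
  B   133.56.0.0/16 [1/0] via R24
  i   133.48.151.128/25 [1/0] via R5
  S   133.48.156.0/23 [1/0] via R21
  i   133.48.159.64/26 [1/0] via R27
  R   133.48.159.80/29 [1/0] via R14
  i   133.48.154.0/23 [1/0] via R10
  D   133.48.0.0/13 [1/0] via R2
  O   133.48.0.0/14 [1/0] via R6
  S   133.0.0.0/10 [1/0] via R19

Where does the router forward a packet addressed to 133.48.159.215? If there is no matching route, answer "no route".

R6

Routes whose prefix contains 133.48.159.215:
  133.0.0.0/10 (133.0.0.0 - 133.63.255.255) -> R19
  133.48.0.0/13 (133.48.0.0 - 133.55.255.255) -> R2
  133.48.0.0/14 (133.48.0.0 - 133.51.255.255) -> R6
More-specific entries that do NOT match:
  133.48.159.208/30 (133.48.159.208 - 133.48.159.211) does not contain 133.48.159.215
  133.48.159.80/29 (133.48.159.80 - 133.48.159.87) does not contain 133.48.159.215
  133.48.158.192/27 (133.48.158.192 - 133.48.158.223) does not contain 133.48.159.215
  133.48.159.64/26 (133.48.159.64 - 133.48.159.127) does not contain 133.48.159.215
  133.48.151.128/25 (133.48.151.128 - 133.48.151.255) does not contain 133.48.159.215
  133.48.191.0/24 (133.48.191.0 - 133.48.191.255) does not contain 133.48.159.215
  133.48.156.0/23 (133.48.156.0 - 133.48.157.255) does not contain 133.48.159.215
  133.48.154.0/23 (133.48.154.0 - 133.48.155.255) does not contain 133.48.159.215
  133.56.0.0/16 (133.56.0.0 - 133.56.255.255) does not contain 133.48.159.215
Longest matching prefix is /14 -> next hop R6.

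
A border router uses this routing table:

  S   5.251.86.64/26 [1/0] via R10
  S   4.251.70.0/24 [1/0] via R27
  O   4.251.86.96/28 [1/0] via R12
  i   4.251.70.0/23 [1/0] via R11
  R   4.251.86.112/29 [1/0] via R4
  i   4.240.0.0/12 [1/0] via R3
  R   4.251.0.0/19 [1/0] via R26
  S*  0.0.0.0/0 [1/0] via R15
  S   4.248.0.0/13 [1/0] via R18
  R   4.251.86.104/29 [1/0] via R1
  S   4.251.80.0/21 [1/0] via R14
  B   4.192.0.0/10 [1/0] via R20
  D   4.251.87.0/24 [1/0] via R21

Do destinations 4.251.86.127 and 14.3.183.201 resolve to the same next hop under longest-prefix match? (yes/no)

4.251.86.127: longest match 4.251.80.0/21 -> R14
14.3.183.201: longest match 0.0.0.0/0 -> R15

no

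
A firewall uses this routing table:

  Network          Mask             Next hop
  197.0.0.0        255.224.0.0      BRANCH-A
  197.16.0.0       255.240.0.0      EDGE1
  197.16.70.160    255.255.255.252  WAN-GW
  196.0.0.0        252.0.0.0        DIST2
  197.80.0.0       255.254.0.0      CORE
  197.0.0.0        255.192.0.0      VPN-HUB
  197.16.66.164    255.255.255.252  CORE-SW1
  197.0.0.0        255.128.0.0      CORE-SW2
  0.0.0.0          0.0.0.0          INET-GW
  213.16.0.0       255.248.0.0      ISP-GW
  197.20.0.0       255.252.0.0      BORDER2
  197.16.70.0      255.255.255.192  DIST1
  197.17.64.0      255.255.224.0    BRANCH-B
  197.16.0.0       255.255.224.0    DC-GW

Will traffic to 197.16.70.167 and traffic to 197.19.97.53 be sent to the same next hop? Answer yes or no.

yes

197.16.70.167: longest match 197.16.0.0/12 -> EDGE1
197.19.97.53: longest match 197.16.0.0/12 -> EDGE1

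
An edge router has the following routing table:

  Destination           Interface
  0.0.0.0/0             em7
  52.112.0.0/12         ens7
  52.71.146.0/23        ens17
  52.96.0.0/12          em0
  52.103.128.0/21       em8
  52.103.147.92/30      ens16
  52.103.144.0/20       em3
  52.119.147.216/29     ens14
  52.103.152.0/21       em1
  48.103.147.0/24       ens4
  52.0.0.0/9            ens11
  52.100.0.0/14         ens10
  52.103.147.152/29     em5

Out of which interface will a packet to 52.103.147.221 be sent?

Routes whose prefix contains 52.103.147.221:
  0.0.0.0/0 (default, matches everything) -> em7
  52.0.0.0/9 (52.0.0.0 - 52.127.255.255) -> ens11
  52.96.0.0/12 (52.96.0.0 - 52.111.255.255) -> em0
  52.100.0.0/14 (52.100.0.0 - 52.103.255.255) -> ens10
  52.103.144.0/20 (52.103.144.0 - 52.103.159.255) -> em3
More-specific entries that do NOT match:
  52.103.147.92/30 (52.103.147.92 - 52.103.147.95) does not contain 52.103.147.221
  52.119.147.216/29 (52.119.147.216 - 52.119.147.223) does not contain 52.103.147.221
  52.103.147.152/29 (52.103.147.152 - 52.103.147.159) does not contain 52.103.147.221
  48.103.147.0/24 (48.103.147.0 - 48.103.147.255) does not contain 52.103.147.221
  52.71.146.0/23 (52.71.146.0 - 52.71.147.255) does not contain 52.103.147.221
  52.103.128.0/21 (52.103.128.0 - 52.103.135.255) does not contain 52.103.147.221
  52.103.152.0/21 (52.103.152.0 - 52.103.159.255) does not contain 52.103.147.221
Longest matching prefix is /20 -> interface em3.

em3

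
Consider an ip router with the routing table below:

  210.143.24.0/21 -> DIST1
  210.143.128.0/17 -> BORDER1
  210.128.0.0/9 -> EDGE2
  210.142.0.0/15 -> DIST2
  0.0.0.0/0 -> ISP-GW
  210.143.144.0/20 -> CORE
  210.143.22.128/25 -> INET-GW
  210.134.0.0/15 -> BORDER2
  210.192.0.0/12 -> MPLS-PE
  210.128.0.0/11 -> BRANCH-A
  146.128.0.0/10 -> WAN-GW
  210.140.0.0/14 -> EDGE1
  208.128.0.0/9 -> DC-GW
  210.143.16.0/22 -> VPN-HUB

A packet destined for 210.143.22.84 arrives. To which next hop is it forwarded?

DIST2

Routes whose prefix contains 210.143.22.84:
  0.0.0.0/0 (default, matches everything) -> ISP-GW
  210.128.0.0/9 (210.128.0.0 - 210.255.255.255) -> EDGE2
  210.128.0.0/11 (210.128.0.0 - 210.159.255.255) -> BRANCH-A
  210.140.0.0/14 (210.140.0.0 - 210.143.255.255) -> EDGE1
  210.142.0.0/15 (210.142.0.0 - 210.143.255.255) -> DIST2
More-specific entries that do NOT match:
  210.143.22.128/25 (210.143.22.128 - 210.143.22.255) does not contain 210.143.22.84
  210.143.16.0/22 (210.143.16.0 - 210.143.19.255) does not contain 210.143.22.84
  210.143.24.0/21 (210.143.24.0 - 210.143.31.255) does not contain 210.143.22.84
  210.143.144.0/20 (210.143.144.0 - 210.143.159.255) does not contain 210.143.22.84
  210.143.128.0/17 (210.143.128.0 - 210.143.255.255) does not contain 210.143.22.84
Longest matching prefix is /15 -> next hop DIST2.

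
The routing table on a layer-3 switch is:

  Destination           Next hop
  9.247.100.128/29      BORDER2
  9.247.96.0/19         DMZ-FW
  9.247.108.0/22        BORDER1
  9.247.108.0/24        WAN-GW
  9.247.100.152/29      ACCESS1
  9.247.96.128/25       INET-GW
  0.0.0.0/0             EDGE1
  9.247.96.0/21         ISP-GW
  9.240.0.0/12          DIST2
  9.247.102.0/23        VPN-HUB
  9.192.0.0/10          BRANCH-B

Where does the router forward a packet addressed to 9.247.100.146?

ISP-GW

Routes whose prefix contains 9.247.100.146:
  0.0.0.0/0 (default, matches everything) -> EDGE1
  9.192.0.0/10 (9.192.0.0 - 9.255.255.255) -> BRANCH-B
  9.240.0.0/12 (9.240.0.0 - 9.255.255.255) -> DIST2
  9.247.96.0/19 (9.247.96.0 - 9.247.127.255) -> DMZ-FW
  9.247.96.0/21 (9.247.96.0 - 9.247.103.255) -> ISP-GW
More-specific entries that do NOT match:
  9.247.100.128/29 (9.247.100.128 - 9.247.100.135) does not contain 9.247.100.146
  9.247.100.152/29 (9.247.100.152 - 9.247.100.159) does not contain 9.247.100.146
  9.247.96.128/25 (9.247.96.128 - 9.247.96.255) does not contain 9.247.100.146
  9.247.108.0/24 (9.247.108.0 - 9.247.108.255) does not contain 9.247.100.146
  9.247.102.0/23 (9.247.102.0 - 9.247.103.255) does not contain 9.247.100.146
  9.247.108.0/22 (9.247.108.0 - 9.247.111.255) does not contain 9.247.100.146
Longest matching prefix is /21 -> next hop ISP-GW.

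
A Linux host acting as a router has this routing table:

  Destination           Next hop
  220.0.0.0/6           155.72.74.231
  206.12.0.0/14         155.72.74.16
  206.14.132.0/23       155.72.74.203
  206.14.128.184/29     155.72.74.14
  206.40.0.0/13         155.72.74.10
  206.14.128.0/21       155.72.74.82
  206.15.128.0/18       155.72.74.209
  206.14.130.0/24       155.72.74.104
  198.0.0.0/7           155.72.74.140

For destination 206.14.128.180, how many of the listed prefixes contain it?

2

Prefixes containing 206.14.128.180:
  206.12.0.0/14 (206.12.0.0 - 206.15.255.255)
  206.14.128.0/21 (206.14.128.0 - 206.14.135.255)
Total matching entries: 2.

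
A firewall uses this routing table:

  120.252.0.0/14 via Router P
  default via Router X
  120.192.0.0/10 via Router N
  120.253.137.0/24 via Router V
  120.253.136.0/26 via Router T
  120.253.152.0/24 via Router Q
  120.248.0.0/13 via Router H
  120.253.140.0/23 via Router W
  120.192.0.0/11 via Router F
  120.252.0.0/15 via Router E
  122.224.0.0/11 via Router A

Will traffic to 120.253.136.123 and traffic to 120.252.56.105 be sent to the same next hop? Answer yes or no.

yes

120.253.136.123: longest match 120.252.0.0/15 -> Router E
120.252.56.105: longest match 120.252.0.0/15 -> Router E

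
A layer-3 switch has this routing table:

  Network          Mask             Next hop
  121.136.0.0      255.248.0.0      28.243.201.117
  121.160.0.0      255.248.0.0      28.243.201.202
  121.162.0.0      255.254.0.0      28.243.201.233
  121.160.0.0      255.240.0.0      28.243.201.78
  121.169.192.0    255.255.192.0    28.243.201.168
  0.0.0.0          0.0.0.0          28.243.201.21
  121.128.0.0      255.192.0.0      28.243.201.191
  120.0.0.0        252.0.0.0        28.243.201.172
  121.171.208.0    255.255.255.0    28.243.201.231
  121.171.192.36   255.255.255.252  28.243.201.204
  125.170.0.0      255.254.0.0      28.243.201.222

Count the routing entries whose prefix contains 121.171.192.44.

Prefixes containing 121.171.192.44:
  0.0.0.0/0 (default, matches everything)
  120.0.0.0/6 (120.0.0.0 - 123.255.255.255)
  121.128.0.0/10 (121.128.0.0 - 121.191.255.255)
  121.160.0.0/12 (121.160.0.0 - 121.175.255.255)
Total matching entries: 4.

4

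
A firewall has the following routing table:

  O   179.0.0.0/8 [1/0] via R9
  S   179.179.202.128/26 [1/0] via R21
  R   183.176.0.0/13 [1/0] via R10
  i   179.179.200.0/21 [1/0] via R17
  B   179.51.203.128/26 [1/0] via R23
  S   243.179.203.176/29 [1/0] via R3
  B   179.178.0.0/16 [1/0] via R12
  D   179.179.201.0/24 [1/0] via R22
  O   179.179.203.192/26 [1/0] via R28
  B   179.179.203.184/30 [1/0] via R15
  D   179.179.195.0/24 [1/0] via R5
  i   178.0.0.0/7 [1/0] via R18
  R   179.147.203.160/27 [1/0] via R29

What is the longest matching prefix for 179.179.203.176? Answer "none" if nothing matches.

Entries matching 179.179.203.176:
  178.0.0.0/7 (178.0.0.0 - 179.255.255.255)
  179.0.0.0/8 (179.0.0.0 - 179.255.255.255)
  179.179.200.0/21 (179.179.200.0 - 179.179.207.255)
Most specific is 179.179.200.0/21.

179.179.200.0/21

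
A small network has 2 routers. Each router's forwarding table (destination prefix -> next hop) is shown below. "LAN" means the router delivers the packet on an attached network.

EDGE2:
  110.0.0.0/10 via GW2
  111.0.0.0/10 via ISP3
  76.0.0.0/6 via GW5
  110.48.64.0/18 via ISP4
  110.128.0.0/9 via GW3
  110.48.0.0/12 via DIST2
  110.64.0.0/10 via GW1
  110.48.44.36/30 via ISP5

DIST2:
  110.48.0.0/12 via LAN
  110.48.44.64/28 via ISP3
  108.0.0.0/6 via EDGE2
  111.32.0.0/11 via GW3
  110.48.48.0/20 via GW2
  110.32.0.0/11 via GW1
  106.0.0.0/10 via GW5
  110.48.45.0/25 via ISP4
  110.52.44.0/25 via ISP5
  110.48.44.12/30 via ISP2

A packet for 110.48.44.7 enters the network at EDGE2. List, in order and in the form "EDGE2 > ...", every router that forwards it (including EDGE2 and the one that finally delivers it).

At EDGE2: longest match for 110.48.44.7 is 110.48.0.0/12 -> DIST2
At DIST2: longest match for 110.48.44.7 is 110.48.0.0/12 -> LAN

EDGE2 > DIST2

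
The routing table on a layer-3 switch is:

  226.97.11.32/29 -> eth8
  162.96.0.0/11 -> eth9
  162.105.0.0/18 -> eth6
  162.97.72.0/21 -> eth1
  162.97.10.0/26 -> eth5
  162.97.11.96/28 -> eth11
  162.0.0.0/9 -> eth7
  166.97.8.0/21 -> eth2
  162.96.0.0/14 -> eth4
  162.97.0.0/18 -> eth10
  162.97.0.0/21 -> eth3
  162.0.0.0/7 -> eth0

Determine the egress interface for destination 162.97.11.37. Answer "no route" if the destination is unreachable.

Routes whose prefix contains 162.97.11.37:
  162.0.0.0/7 (162.0.0.0 - 163.255.255.255) -> eth0
  162.0.0.0/9 (162.0.0.0 - 162.127.255.255) -> eth7
  162.96.0.0/11 (162.96.0.0 - 162.127.255.255) -> eth9
  162.96.0.0/14 (162.96.0.0 - 162.99.255.255) -> eth4
  162.97.0.0/18 (162.97.0.0 - 162.97.63.255) -> eth10
More-specific entries that do NOT match:
  226.97.11.32/29 (226.97.11.32 - 226.97.11.39) does not contain 162.97.11.37
  162.97.11.96/28 (162.97.11.96 - 162.97.11.111) does not contain 162.97.11.37
  162.97.10.0/26 (162.97.10.0 - 162.97.10.63) does not contain 162.97.11.37
  162.97.72.0/21 (162.97.72.0 - 162.97.79.255) does not contain 162.97.11.37
  166.97.8.0/21 (166.97.8.0 - 166.97.15.255) does not contain 162.97.11.37
  162.97.0.0/21 (162.97.0.0 - 162.97.7.255) does not contain 162.97.11.37
Longest matching prefix is /18 -> interface eth10.

eth10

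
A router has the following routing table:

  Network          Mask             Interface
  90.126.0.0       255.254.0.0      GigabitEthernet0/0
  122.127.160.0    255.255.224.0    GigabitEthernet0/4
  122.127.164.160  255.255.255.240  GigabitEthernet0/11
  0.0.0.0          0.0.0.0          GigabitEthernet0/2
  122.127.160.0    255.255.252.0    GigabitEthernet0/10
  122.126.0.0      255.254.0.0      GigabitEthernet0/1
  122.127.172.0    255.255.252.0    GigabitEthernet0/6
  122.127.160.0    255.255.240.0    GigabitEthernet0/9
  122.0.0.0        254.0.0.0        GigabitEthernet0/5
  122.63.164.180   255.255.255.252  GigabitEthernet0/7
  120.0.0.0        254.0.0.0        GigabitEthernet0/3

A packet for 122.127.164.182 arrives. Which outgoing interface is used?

GigabitEthernet0/9

Routes whose prefix contains 122.127.164.182:
  0.0.0.0/0 (default, matches everything) -> GigabitEthernet0/2
  122.0.0.0/7 (122.0.0.0 - 123.255.255.255) -> GigabitEthernet0/5
  122.126.0.0/15 (122.126.0.0 - 122.127.255.255) -> GigabitEthernet0/1
  122.127.160.0/19 (122.127.160.0 - 122.127.191.255) -> GigabitEthernet0/4
  122.127.160.0/20 (122.127.160.0 - 122.127.175.255) -> GigabitEthernet0/9
More-specific entries that do NOT match:
  122.63.164.180/30 (122.63.164.180 - 122.63.164.183) does not contain 122.127.164.182
  122.127.164.160/28 (122.127.164.160 - 122.127.164.175) does not contain 122.127.164.182
  122.127.160.0/22 (122.127.160.0 - 122.127.163.255) does not contain 122.127.164.182
  122.127.172.0/22 (122.127.172.0 - 122.127.175.255) does not contain 122.127.164.182
Longest matching prefix is /20 -> interface GigabitEthernet0/9.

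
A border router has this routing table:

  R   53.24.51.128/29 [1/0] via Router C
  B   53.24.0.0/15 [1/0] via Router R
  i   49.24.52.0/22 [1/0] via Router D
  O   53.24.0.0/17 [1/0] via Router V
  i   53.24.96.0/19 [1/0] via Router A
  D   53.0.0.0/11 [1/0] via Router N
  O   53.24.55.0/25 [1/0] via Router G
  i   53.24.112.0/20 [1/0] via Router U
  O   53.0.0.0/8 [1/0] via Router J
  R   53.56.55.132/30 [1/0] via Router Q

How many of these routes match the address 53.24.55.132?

Prefixes containing 53.24.55.132:
  53.0.0.0/8 (53.0.0.0 - 53.255.255.255)
  53.0.0.0/11 (53.0.0.0 - 53.31.255.255)
  53.24.0.0/15 (53.24.0.0 - 53.25.255.255)
  53.24.0.0/17 (53.24.0.0 - 53.24.127.255)
Total matching entries: 4.

4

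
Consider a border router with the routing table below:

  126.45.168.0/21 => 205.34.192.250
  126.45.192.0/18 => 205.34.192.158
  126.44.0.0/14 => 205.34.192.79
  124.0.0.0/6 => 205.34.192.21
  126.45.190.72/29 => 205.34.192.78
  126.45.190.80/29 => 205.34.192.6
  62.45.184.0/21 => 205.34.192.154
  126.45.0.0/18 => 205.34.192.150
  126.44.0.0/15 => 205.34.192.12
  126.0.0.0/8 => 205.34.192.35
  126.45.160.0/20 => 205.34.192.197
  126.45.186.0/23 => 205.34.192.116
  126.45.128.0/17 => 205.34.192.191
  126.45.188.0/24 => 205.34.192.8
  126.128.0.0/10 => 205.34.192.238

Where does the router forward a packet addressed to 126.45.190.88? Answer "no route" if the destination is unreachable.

205.34.192.191

Routes whose prefix contains 126.45.190.88:
  124.0.0.0/6 (124.0.0.0 - 127.255.255.255) -> 205.34.192.21
  126.0.0.0/8 (126.0.0.0 - 126.255.255.255) -> 205.34.192.35
  126.44.0.0/14 (126.44.0.0 - 126.47.255.255) -> 205.34.192.79
  126.44.0.0/15 (126.44.0.0 - 126.45.255.255) -> 205.34.192.12
  126.45.128.0/17 (126.45.128.0 - 126.45.255.255) -> 205.34.192.191
More-specific entries that do NOT match:
  126.45.190.72/29 (126.45.190.72 - 126.45.190.79) does not contain 126.45.190.88
  126.45.190.80/29 (126.45.190.80 - 126.45.190.87) does not contain 126.45.190.88
  126.45.188.0/24 (126.45.188.0 - 126.45.188.255) does not contain 126.45.190.88
  126.45.186.0/23 (126.45.186.0 - 126.45.187.255) does not contain 126.45.190.88
  126.45.168.0/21 (126.45.168.0 - 126.45.175.255) does not contain 126.45.190.88
  62.45.184.0/21 (62.45.184.0 - 62.45.191.255) does not contain 126.45.190.88
  126.45.160.0/20 (126.45.160.0 - 126.45.175.255) does not contain 126.45.190.88
  126.45.192.0/18 (126.45.192.0 - 126.45.255.255) does not contain 126.45.190.88
  126.45.0.0/18 (126.45.0.0 - 126.45.63.255) does not contain 126.45.190.88
Longest matching prefix is /17 -> next hop 205.34.192.191.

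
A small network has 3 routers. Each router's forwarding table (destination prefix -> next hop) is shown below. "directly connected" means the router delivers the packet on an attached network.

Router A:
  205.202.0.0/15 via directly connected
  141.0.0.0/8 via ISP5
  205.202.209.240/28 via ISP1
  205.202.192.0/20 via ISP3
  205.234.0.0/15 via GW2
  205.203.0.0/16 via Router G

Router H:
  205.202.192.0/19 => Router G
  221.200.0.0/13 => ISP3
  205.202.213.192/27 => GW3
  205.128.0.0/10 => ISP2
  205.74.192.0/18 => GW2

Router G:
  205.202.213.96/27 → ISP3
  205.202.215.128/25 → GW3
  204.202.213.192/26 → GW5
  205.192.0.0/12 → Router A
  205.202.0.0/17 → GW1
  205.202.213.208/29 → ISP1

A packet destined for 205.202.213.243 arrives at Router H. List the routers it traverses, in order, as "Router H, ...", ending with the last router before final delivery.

Router H, Router G, Router A

At Router H: longest match for 205.202.213.243 is 205.202.192.0/19 -> Router G
At Router G: longest match for 205.202.213.243 is 205.192.0.0/12 -> Router A
At Router A: longest match for 205.202.213.243 is 205.202.0.0/15 -> directly connected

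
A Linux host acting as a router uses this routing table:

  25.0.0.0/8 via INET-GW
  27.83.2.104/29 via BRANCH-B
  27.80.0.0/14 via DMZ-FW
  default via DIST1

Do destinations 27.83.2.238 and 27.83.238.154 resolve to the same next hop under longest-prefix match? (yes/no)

yes

27.83.2.238: longest match 27.80.0.0/14 -> DMZ-FW
27.83.238.154: longest match 27.80.0.0/14 -> DMZ-FW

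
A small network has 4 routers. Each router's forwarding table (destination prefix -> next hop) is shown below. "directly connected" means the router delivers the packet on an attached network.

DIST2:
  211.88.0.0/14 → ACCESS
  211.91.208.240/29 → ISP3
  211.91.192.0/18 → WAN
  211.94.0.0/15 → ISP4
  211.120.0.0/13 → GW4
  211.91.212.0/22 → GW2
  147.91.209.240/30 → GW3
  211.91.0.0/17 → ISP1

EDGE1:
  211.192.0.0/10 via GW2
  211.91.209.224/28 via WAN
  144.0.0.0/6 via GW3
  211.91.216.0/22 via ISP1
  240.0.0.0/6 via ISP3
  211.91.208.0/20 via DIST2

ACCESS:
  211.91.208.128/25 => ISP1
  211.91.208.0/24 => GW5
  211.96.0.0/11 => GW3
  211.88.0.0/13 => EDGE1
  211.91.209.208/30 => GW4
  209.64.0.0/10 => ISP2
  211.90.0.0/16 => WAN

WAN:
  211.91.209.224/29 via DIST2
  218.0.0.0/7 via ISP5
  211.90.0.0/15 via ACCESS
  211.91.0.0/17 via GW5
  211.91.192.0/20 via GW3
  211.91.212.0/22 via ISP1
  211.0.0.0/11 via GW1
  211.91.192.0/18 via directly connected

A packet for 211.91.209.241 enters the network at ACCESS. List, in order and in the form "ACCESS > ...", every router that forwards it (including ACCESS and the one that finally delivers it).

ACCESS > EDGE1 > DIST2 > WAN

At ACCESS: longest match for 211.91.209.241 is 211.88.0.0/13 -> EDGE1
At EDGE1: longest match for 211.91.209.241 is 211.91.208.0/20 -> DIST2
At DIST2: longest match for 211.91.209.241 is 211.91.192.0/18 -> WAN
At WAN: longest match for 211.91.209.241 is 211.91.192.0/18 -> directly connected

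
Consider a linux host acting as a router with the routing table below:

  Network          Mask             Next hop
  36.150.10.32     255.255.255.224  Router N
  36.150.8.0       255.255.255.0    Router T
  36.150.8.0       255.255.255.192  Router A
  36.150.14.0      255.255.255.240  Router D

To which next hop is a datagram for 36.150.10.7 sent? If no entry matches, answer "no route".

no route

No entry's prefix contains 36.150.10.7; there is no default route.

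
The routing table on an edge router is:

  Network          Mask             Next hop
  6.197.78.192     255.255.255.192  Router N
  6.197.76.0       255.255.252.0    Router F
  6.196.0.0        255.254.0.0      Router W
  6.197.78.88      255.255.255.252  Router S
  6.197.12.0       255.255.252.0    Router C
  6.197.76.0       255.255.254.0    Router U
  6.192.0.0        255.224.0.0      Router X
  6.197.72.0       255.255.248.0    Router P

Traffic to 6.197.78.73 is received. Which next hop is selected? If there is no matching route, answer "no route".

Router F

Routes whose prefix contains 6.197.78.73:
  6.192.0.0/11 (6.192.0.0 - 6.223.255.255) -> Router X
  6.196.0.0/15 (6.196.0.0 - 6.197.255.255) -> Router W
  6.197.72.0/21 (6.197.72.0 - 6.197.79.255) -> Router P
  6.197.76.0/22 (6.197.76.0 - 6.197.79.255) -> Router F
More-specific entries that do NOT match:
  6.197.78.88/30 (6.197.78.88 - 6.197.78.91) does not contain 6.197.78.73
  6.197.78.192/26 (6.197.78.192 - 6.197.78.255) does not contain 6.197.78.73
  6.197.76.0/23 (6.197.76.0 - 6.197.77.255) does not contain 6.197.78.73
Longest matching prefix is /22 -> next hop Router F.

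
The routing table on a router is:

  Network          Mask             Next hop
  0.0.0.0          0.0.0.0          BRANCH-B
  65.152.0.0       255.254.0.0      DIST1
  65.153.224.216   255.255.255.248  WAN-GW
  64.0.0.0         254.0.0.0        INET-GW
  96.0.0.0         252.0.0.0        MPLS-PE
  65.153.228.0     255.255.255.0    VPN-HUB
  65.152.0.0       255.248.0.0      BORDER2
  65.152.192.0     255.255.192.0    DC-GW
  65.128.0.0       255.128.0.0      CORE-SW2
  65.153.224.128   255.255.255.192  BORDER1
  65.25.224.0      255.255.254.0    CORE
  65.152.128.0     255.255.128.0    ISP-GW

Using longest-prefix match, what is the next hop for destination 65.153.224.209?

Routes whose prefix contains 65.153.224.209:
  0.0.0.0/0 (default, matches everything) -> BRANCH-B
  64.0.0.0/7 (64.0.0.0 - 65.255.255.255) -> INET-GW
  65.128.0.0/9 (65.128.0.0 - 65.255.255.255) -> CORE-SW2
  65.152.0.0/13 (65.152.0.0 - 65.159.255.255) -> BORDER2
  65.152.0.0/15 (65.152.0.0 - 65.153.255.255) -> DIST1
More-specific entries that do NOT match:
  65.153.224.216/29 (65.153.224.216 - 65.153.224.223) does not contain 65.153.224.209
  65.153.224.128/26 (65.153.224.128 - 65.153.224.191) does not contain 65.153.224.209
  65.153.228.0/24 (65.153.228.0 - 65.153.228.255) does not contain 65.153.224.209
  65.25.224.0/23 (65.25.224.0 - 65.25.225.255) does not contain 65.153.224.209
  65.152.192.0/18 (65.152.192.0 - 65.152.255.255) does not contain 65.153.224.209
  65.152.128.0/17 (65.152.128.0 - 65.152.255.255) does not contain 65.153.224.209
Longest matching prefix is /15 -> next hop DIST1.

DIST1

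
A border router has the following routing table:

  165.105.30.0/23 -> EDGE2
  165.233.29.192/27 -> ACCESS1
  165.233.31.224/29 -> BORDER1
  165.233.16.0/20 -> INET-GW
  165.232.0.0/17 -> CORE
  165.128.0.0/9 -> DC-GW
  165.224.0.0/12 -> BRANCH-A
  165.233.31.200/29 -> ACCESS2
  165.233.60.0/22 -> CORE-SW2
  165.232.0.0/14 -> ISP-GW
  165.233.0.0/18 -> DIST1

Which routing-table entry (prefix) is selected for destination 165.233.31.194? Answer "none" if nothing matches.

165.233.16.0/20

Entries matching 165.233.31.194:
  165.128.0.0/9 (165.128.0.0 - 165.255.255.255)
  165.224.0.0/12 (165.224.0.0 - 165.239.255.255)
  165.232.0.0/14 (165.232.0.0 - 165.235.255.255)
  165.233.0.0/18 (165.233.0.0 - 165.233.63.255)
  165.233.16.0/20 (165.233.16.0 - 165.233.31.255)
Most specific is 165.233.16.0/20.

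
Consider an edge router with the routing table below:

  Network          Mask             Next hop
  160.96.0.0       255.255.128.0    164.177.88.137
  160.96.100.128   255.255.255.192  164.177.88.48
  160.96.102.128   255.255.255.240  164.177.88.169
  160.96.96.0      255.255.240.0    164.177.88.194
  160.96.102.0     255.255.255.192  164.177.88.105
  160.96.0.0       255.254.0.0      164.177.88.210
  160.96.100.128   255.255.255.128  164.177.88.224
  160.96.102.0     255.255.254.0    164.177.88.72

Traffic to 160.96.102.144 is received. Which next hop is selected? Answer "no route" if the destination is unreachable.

Routes whose prefix contains 160.96.102.144:
  160.96.0.0/15 (160.96.0.0 - 160.97.255.255) -> 164.177.88.210
  160.96.0.0/17 (160.96.0.0 - 160.96.127.255) -> 164.177.88.137
  160.96.96.0/20 (160.96.96.0 - 160.96.111.255) -> 164.177.88.194
  160.96.102.0/23 (160.96.102.0 - 160.96.103.255) -> 164.177.88.72
More-specific entries that do NOT match:
  160.96.102.128/28 (160.96.102.128 - 160.96.102.143) does not contain 160.96.102.144
  160.96.100.128/26 (160.96.100.128 - 160.96.100.191) does not contain 160.96.102.144
  160.96.102.0/26 (160.96.102.0 - 160.96.102.63) does not contain 160.96.102.144
  160.96.100.128/25 (160.96.100.128 - 160.96.100.255) does not contain 160.96.102.144
Longest matching prefix is /23 -> next hop 164.177.88.72.

164.177.88.72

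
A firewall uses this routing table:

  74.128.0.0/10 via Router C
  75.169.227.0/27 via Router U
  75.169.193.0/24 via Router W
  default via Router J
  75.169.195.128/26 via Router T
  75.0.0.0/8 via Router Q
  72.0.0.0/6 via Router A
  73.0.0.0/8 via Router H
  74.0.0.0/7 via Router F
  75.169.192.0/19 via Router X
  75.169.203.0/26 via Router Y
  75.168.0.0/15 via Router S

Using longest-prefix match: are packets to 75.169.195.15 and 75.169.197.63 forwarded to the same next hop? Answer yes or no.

75.169.195.15: longest match 75.169.192.0/19 -> Router X
75.169.197.63: longest match 75.169.192.0/19 -> Router X

yes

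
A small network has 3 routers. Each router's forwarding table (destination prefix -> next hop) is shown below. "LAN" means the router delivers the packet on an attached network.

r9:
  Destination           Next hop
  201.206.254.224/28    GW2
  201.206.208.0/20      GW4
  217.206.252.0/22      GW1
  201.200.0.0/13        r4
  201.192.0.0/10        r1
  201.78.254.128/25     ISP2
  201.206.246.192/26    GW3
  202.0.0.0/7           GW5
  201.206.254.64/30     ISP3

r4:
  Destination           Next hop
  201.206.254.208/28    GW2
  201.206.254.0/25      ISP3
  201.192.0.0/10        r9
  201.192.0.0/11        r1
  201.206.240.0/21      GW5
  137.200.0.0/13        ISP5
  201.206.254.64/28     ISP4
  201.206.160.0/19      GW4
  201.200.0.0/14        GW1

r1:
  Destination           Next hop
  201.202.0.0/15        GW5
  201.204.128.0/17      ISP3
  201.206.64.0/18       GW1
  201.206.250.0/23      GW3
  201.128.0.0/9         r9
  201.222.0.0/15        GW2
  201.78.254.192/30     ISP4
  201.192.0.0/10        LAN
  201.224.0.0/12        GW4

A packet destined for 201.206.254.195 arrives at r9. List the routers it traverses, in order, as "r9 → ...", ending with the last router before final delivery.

At r9: longest match for 201.206.254.195 is 201.200.0.0/13 -> r4
At r4: longest match for 201.206.254.195 is 201.192.0.0/11 -> r1
At r1: longest match for 201.206.254.195 is 201.192.0.0/10 -> LAN

r9 → r4 → r1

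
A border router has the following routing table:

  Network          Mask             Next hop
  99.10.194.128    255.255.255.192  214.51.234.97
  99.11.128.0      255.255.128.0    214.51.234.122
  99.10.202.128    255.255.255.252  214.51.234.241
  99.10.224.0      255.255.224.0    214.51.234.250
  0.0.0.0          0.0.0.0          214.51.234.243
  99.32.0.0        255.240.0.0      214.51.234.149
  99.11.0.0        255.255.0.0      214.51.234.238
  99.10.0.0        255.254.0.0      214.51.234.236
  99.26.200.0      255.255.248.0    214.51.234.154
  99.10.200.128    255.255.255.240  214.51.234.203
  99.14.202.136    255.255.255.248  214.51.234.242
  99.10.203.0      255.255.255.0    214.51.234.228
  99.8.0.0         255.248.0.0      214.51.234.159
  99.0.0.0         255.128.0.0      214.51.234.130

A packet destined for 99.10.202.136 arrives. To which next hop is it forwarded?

214.51.234.236

Routes whose prefix contains 99.10.202.136:
  0.0.0.0/0 (default, matches everything) -> 214.51.234.243
  99.0.0.0/9 (99.0.0.0 - 99.127.255.255) -> 214.51.234.130
  99.8.0.0/13 (99.8.0.0 - 99.15.255.255) -> 214.51.234.159
  99.10.0.0/15 (99.10.0.0 - 99.11.255.255) -> 214.51.234.236
More-specific entries that do NOT match:
  99.10.202.128/30 (99.10.202.128 - 99.10.202.131) does not contain 99.10.202.136
  99.14.202.136/29 (99.14.202.136 - 99.14.202.143) does not contain 99.10.202.136
  99.10.200.128/28 (99.10.200.128 - 99.10.200.143) does not contain 99.10.202.136
  99.10.194.128/26 (99.10.194.128 - 99.10.194.191) does not contain 99.10.202.136
  99.10.203.0/24 (99.10.203.0 - 99.10.203.255) does not contain 99.10.202.136
  99.26.200.0/21 (99.26.200.0 - 99.26.207.255) does not contain 99.10.202.136
  99.10.224.0/19 (99.10.224.0 - 99.10.255.255) does not contain 99.10.202.136
  99.11.128.0/17 (99.11.128.0 - 99.11.255.255) does not contain 99.10.202.136
  99.11.0.0/16 (99.11.0.0 - 99.11.255.255) does not contain 99.10.202.136
Longest matching prefix is /15 -> next hop 214.51.234.236.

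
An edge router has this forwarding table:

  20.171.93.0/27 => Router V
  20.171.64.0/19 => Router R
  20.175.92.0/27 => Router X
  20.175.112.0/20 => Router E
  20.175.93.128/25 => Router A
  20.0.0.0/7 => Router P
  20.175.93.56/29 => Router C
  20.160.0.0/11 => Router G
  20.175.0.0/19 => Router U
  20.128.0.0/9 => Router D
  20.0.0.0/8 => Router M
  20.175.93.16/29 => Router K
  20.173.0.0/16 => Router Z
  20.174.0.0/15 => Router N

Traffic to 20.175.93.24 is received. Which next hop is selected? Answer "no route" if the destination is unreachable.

Routes whose prefix contains 20.175.93.24:
  20.0.0.0/7 (20.0.0.0 - 21.255.255.255) -> Router P
  20.0.0.0/8 (20.0.0.0 - 20.255.255.255) -> Router M
  20.128.0.0/9 (20.128.0.0 - 20.255.255.255) -> Router D
  20.160.0.0/11 (20.160.0.0 - 20.191.255.255) -> Router G
  20.174.0.0/15 (20.174.0.0 - 20.175.255.255) -> Router N
More-specific entries that do NOT match:
  20.175.93.56/29 (20.175.93.56 - 20.175.93.63) does not contain 20.175.93.24
  20.175.93.16/29 (20.175.93.16 - 20.175.93.23) does not contain 20.175.93.24
  20.171.93.0/27 (20.171.93.0 - 20.171.93.31) does not contain 20.175.93.24
  20.175.92.0/27 (20.175.92.0 - 20.175.92.31) does not contain 20.175.93.24
  20.175.93.128/25 (20.175.93.128 - 20.175.93.255) does not contain 20.175.93.24
  20.175.112.0/20 (20.175.112.0 - 20.175.127.255) does not contain 20.175.93.24
  20.171.64.0/19 (20.171.64.0 - 20.171.95.255) does not contain 20.175.93.24
  20.175.0.0/19 (20.175.0.0 - 20.175.31.255) does not contain 20.175.93.24
  20.173.0.0/16 (20.173.0.0 - 20.173.255.255) does not contain 20.175.93.24
Longest matching prefix is /15 -> next hop Router N.

Router N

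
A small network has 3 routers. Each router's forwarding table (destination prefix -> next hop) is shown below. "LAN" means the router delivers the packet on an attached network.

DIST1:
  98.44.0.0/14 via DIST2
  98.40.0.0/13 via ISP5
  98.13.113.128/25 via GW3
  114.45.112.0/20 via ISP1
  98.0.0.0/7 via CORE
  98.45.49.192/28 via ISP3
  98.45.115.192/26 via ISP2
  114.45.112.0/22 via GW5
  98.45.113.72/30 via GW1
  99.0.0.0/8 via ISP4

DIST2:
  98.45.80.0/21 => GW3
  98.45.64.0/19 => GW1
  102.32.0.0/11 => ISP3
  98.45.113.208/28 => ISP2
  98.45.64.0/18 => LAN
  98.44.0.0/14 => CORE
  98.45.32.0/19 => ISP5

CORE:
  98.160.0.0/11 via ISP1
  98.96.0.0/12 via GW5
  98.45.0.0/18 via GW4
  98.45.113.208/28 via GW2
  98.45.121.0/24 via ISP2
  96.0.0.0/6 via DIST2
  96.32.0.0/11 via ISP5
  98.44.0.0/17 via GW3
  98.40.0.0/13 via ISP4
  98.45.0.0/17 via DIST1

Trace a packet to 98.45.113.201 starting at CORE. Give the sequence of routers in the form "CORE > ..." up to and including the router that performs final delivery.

At CORE: longest match for 98.45.113.201 is 98.45.0.0/17 -> DIST1
At DIST1: longest match for 98.45.113.201 is 98.44.0.0/14 -> DIST2
At DIST2: longest match for 98.45.113.201 is 98.45.64.0/18 -> LAN

CORE > DIST1 > DIST2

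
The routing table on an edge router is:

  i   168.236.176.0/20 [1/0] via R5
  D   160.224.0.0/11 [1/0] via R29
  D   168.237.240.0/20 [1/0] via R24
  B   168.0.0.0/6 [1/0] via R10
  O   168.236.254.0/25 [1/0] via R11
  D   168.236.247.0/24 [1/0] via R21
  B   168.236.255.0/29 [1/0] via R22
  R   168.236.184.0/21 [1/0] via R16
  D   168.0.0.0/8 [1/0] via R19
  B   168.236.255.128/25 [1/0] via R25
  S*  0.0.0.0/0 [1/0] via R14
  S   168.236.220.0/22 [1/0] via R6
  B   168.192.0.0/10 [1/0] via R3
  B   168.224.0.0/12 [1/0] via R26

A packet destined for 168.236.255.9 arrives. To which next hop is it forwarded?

Routes whose prefix contains 168.236.255.9:
  0.0.0.0/0 (default, matches everything) -> R14
  168.0.0.0/6 (168.0.0.0 - 171.255.255.255) -> R10
  168.0.0.0/8 (168.0.0.0 - 168.255.255.255) -> R19
  168.192.0.0/10 (168.192.0.0 - 168.255.255.255) -> R3
  168.224.0.0/12 (168.224.0.0 - 168.239.255.255) -> R26
More-specific entries that do NOT match:
  168.236.255.0/29 (168.236.255.0 - 168.236.255.7) does not contain 168.236.255.9
  168.236.254.0/25 (168.236.254.0 - 168.236.254.127) does not contain 168.236.255.9
  168.236.255.128/25 (168.236.255.128 - 168.236.255.255) does not contain 168.236.255.9
  168.236.247.0/24 (168.236.247.0 - 168.236.247.255) does not contain 168.236.255.9
  168.236.220.0/22 (168.236.220.0 - 168.236.223.255) does not contain 168.236.255.9
  168.236.184.0/21 (168.236.184.0 - 168.236.191.255) does not contain 168.236.255.9
  168.236.176.0/20 (168.236.176.0 - 168.236.191.255) does not contain 168.236.255.9
  168.237.240.0/20 (168.237.240.0 - 168.237.255.255) does not contain 168.236.255.9
Longest matching prefix is /12 -> next hop R26.

R26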